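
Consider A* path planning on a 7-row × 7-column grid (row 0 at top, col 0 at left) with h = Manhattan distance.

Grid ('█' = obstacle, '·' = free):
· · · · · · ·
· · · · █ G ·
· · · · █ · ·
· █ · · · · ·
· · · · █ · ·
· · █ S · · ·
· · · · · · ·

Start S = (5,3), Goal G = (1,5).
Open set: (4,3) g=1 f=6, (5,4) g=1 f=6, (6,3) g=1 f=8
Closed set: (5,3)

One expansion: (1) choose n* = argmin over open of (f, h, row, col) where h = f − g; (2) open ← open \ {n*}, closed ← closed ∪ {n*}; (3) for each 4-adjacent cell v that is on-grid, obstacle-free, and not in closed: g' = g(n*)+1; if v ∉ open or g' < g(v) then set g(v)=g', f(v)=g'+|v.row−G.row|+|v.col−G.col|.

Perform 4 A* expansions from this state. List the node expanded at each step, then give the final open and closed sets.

order=[(4,3) → (3,3) → (2,3) → (1,3)]; open=[(0,3) g=5 f=8, (1,2) g=5 f=8, (2,2) g=4 f=8, (3,2) g=3 f=8, (3,4) g=3 f=6, (4,2) g=2 f=8, (5,4) g=1 f=6, (6,3) g=1 f=8]; closed=[(1,3), (2,3), (3,3), (4,3), (5,3)]

step 1: expand (4,3) (f=6, h=5) → closed; open now [(3,3) g=2 f=6, (4,2) g=2 f=8, (5,4) g=1 f=6, (6,3) g=1 f=8]
step 2: expand (3,3) (f=6, h=4) → closed; open now [(2,3) g=3 f=6, (3,2) g=3 f=8, (3,4) g=3 f=6, (4,2) g=2 f=8, (5,4) g=1 f=6, (6,3) g=1 f=8]
step 3: expand (2,3) (f=6, h=3) → closed; open now [(1,3) g=4 f=6, (2,2) g=4 f=8, (3,2) g=3 f=8, (3,4) g=3 f=6, (4,2) g=2 f=8, (5,4) g=1 f=6, (6,3) g=1 f=8]
step 4: expand (1,3) (f=6, h=2) → closed; open now [(0,3) g=5 f=8, (1,2) g=5 f=8, (2,2) g=4 f=8, (3,2) g=3 f=8, (3,4) g=3 f=6, (4,2) g=2 f=8, (5,4) g=1 f=6, (6,3) g=1 f=8]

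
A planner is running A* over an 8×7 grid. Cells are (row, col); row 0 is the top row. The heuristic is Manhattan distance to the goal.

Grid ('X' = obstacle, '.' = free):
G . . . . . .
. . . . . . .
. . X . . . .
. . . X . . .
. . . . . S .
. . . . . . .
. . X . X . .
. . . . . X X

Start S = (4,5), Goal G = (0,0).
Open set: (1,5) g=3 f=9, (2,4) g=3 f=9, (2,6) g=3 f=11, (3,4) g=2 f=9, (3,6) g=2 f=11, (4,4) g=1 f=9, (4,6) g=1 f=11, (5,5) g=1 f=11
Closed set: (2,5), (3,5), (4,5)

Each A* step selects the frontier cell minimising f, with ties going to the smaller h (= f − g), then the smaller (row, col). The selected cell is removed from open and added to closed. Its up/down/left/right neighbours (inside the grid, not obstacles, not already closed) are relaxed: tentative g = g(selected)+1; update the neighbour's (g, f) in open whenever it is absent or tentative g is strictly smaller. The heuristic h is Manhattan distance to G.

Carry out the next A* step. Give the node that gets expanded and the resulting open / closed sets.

step 1: expand (1,5) (f=9, h=6) → closed; open now [(0,5) g=4 f=9, (1,4) g=4 f=9, (1,6) g=4 f=11, (2,4) g=3 f=9, (2,6) g=3 f=11, (3,4) g=2 f=9, (3,6) g=2 f=11, (4,4) g=1 f=9, (4,6) g=1 f=11, (5,5) g=1 f=11]

expanded=(1,5); open=[(0,5) g=4 f=9, (1,4) g=4 f=9, (1,6) g=4 f=11, (2,4) g=3 f=9, (2,6) g=3 f=11, (3,4) g=2 f=9, (3,6) g=2 f=11, (4,4) g=1 f=9, (4,6) g=1 f=11, (5,5) g=1 f=11]; closed=[(1,5), (2,5), (3,5), (4,5)]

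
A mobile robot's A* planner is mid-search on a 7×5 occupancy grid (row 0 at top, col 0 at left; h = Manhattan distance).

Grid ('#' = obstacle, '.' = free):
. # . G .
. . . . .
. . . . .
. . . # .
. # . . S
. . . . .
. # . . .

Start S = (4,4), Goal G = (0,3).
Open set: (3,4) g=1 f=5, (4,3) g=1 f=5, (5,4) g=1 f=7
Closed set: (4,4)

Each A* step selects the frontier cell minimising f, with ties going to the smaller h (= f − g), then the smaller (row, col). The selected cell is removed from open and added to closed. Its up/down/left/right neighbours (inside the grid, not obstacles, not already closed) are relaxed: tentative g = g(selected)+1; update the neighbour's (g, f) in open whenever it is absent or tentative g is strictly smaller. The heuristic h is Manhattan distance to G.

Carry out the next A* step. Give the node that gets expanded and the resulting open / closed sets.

expanded=(3,4); open=[(2,4) g=2 f=5, (4,3) g=1 f=5, (5,4) g=1 f=7]; closed=[(3,4), (4,4)]

step 1: expand (3,4) (f=5, h=4) → closed; open now [(2,4) g=2 f=5, (4,3) g=1 f=5, (5,4) g=1 f=7]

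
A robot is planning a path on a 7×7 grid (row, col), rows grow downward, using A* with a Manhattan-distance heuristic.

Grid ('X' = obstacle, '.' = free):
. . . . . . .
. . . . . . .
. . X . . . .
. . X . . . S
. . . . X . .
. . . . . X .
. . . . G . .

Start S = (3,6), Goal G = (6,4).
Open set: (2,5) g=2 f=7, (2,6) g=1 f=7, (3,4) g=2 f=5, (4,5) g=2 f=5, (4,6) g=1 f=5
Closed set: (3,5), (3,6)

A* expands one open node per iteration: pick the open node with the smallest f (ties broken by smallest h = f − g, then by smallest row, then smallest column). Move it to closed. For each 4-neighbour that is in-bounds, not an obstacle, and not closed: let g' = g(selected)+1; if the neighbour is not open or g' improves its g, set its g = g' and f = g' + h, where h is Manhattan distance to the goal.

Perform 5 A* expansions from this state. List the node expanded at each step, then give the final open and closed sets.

step 1: expand (3,4) (f=5, h=3) → closed; open now [(2,4) g=3 f=7, (2,5) g=2 f=7, (2,6) g=1 f=7, (3,3) g=3 f=7, (4,5) g=2 f=5, (4,6) g=1 f=5]
step 2: expand (4,5) (f=5, h=3) → closed; open now [(2,4) g=3 f=7, (2,5) g=2 f=7, (2,6) g=1 f=7, (3,3) g=3 f=7, (4,6) g=1 f=5]
step 3: expand (4,6) (f=5, h=4) → closed; open now [(2,4) g=3 f=7, (2,5) g=2 f=7, (2,6) g=1 f=7, (3,3) g=3 f=7, (5,6) g=2 f=5]
step 4: expand (5,6) (f=5, h=3) → closed; open now [(2,4) g=3 f=7, (2,5) g=2 f=7, (2,6) g=1 f=7, (3,3) g=3 f=7, (6,6) g=3 f=5]
step 5: expand (6,6) (f=5, h=2) → closed; open now [(2,4) g=3 f=7, (2,5) g=2 f=7, (2,6) g=1 f=7, (3,3) g=3 f=7, (6,5) g=4 f=5]

order=[(3,4) → (4,5) → (4,6) → (5,6) → (6,6)]; open=[(2,4) g=3 f=7, (2,5) g=2 f=7, (2,6) g=1 f=7, (3,3) g=3 f=7, (6,5) g=4 f=5]; closed=[(3,4), (3,5), (3,6), (4,5), (4,6), (5,6), (6,6)]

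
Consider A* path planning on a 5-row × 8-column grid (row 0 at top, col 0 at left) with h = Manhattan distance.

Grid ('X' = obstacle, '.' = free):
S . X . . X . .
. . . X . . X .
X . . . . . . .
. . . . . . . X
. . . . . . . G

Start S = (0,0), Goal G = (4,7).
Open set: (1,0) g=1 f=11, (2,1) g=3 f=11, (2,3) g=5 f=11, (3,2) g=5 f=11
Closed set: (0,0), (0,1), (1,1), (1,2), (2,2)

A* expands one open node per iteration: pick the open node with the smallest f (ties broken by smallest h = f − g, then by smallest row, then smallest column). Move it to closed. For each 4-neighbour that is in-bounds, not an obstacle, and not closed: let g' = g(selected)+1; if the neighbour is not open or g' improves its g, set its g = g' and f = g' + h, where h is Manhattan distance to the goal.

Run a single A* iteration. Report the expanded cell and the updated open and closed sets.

step 1: expand (2,3) (f=11, h=6) → closed; open now [(1,0) g=1 f=11, (2,1) g=3 f=11, (2,4) g=6 f=11, (3,2) g=5 f=11, (3,3) g=6 f=11]

expanded=(2,3); open=[(1,0) g=1 f=11, (2,1) g=3 f=11, (2,4) g=6 f=11, (3,2) g=5 f=11, (3,3) g=6 f=11]; closed=[(0,0), (0,1), (1,1), (1,2), (2,2), (2,3)]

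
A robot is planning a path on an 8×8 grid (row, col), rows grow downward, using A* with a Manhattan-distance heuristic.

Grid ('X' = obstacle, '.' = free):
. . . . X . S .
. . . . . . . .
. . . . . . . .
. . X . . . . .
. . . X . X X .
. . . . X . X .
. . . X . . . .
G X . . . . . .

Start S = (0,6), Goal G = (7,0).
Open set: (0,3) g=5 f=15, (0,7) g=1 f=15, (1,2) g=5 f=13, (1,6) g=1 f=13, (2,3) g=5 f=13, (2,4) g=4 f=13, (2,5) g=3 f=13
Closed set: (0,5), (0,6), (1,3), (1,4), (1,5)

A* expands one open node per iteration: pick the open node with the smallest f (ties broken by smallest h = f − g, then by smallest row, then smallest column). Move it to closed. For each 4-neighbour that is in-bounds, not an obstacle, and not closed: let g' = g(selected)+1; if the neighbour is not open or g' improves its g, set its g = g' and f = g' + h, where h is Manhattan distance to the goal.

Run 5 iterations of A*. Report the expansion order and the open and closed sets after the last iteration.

order=[(1,2) → (1,1) → (1,0) → (2,0) → (3,0)]; open=[(0,0) g=8 f=15, (0,1) g=7 f=15, (0,2) g=6 f=15, (0,3) g=5 f=15, (0,7) g=1 f=15, (1,6) g=1 f=13, (2,1) g=7 f=13, (2,2) g=6 f=13, (2,3) g=5 f=13, (2,4) g=4 f=13, (2,5) g=3 f=13, (3,1) g=10 f=15, (4,0) g=10 f=13]; closed=[(0,5), (0,6), (1,0), (1,1), (1,2), (1,3), (1,4), (1,5), (2,0), (3,0)]

step 1: expand (1,2) (f=13, h=8) → closed; open now [(0,2) g=6 f=15, (0,3) g=5 f=15, (0,7) g=1 f=15, (1,1) g=6 f=13, (1,6) g=1 f=13, (2,2) g=6 f=13, (2,3) g=5 f=13, (2,4) g=4 f=13, (2,5) g=3 f=13]
step 2: expand (1,1) (f=13, h=7) → closed; open now [(0,1) g=7 f=15, (0,2) g=6 f=15, (0,3) g=5 f=15, (0,7) g=1 f=15, (1,0) g=7 f=13, (1,6) g=1 f=13, (2,1) g=7 f=13, (2,2) g=6 f=13, (2,3) g=5 f=13, (2,4) g=4 f=13, (2,5) g=3 f=13]
step 3: expand (1,0) (f=13, h=6) → closed; open now [(0,0) g=8 f=15, (0,1) g=7 f=15, (0,2) g=6 f=15, (0,3) g=5 f=15, (0,7) g=1 f=15, (1,6) g=1 f=13, (2,0) g=8 f=13, (2,1) g=7 f=13, (2,2) g=6 f=13, (2,3) g=5 f=13, (2,4) g=4 f=13, (2,5) g=3 f=13]
step 4: expand (2,0) (f=13, h=5) → closed; open now [(0,0) g=8 f=15, (0,1) g=7 f=15, (0,2) g=6 f=15, (0,3) g=5 f=15, (0,7) g=1 f=15, (1,6) g=1 f=13, (2,1) g=7 f=13, (2,2) g=6 f=13, (2,3) g=5 f=13, (2,4) g=4 f=13, (2,5) g=3 f=13, (3,0) g=9 f=13]
step 5: expand (3,0) (f=13, h=4) → closed; open now [(0,0) g=8 f=15, (0,1) g=7 f=15, (0,2) g=6 f=15, (0,3) g=5 f=15, (0,7) g=1 f=15, (1,6) g=1 f=13, (2,1) g=7 f=13, (2,2) g=6 f=13, (2,3) g=5 f=13, (2,4) g=4 f=13, (2,5) g=3 f=13, (3,1) g=10 f=15, (4,0) g=10 f=13]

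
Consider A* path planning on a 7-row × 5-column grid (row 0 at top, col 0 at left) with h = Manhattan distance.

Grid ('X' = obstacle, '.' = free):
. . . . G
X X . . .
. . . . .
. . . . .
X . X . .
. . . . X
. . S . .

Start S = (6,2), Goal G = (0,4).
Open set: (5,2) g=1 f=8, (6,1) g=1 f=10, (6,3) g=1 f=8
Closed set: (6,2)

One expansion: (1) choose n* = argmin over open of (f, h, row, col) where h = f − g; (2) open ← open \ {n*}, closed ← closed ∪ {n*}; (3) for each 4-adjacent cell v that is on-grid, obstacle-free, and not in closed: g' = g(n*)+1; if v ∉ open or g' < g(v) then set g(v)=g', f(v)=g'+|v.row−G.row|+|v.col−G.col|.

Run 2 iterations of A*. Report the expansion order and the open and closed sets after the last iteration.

step 1: expand (5,2) (f=8, h=7) → closed; open now [(5,1) g=2 f=10, (5,3) g=2 f=8, (6,1) g=1 f=10, (6,3) g=1 f=8]
step 2: expand (5,3) (f=8, h=6) → closed; open now [(4,3) g=3 f=8, (5,1) g=2 f=10, (6,1) g=1 f=10, (6,3) g=1 f=8]

order=[(5,2) → (5,3)]; open=[(4,3) g=3 f=8, (5,1) g=2 f=10, (6,1) g=1 f=10, (6,3) g=1 f=8]; closed=[(5,2), (5,3), (6,2)]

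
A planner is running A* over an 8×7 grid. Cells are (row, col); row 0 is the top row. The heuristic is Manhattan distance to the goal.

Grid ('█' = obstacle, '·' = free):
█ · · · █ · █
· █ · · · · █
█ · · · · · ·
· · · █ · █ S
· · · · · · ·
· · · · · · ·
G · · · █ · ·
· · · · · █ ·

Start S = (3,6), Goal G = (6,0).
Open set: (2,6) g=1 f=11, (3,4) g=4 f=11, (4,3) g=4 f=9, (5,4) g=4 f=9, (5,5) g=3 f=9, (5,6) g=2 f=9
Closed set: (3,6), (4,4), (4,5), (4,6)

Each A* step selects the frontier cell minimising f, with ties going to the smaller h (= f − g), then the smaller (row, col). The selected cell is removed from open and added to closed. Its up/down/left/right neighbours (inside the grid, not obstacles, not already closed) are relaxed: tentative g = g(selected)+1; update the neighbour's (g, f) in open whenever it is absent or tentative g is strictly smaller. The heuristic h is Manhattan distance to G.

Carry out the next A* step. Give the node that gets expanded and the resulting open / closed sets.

expanded=(4,3); open=[(2,6) g=1 f=11, (3,4) g=4 f=11, (4,2) g=5 f=9, (5,3) g=5 f=9, (5,4) g=4 f=9, (5,5) g=3 f=9, (5,6) g=2 f=9]; closed=[(3,6), (4,3), (4,4), (4,5), (4,6)]

step 1: expand (4,3) (f=9, h=5) → closed; open now [(2,6) g=1 f=11, (3,4) g=4 f=11, (4,2) g=5 f=9, (5,3) g=5 f=9, (5,4) g=4 f=9, (5,5) g=3 f=9, (5,6) g=2 f=9]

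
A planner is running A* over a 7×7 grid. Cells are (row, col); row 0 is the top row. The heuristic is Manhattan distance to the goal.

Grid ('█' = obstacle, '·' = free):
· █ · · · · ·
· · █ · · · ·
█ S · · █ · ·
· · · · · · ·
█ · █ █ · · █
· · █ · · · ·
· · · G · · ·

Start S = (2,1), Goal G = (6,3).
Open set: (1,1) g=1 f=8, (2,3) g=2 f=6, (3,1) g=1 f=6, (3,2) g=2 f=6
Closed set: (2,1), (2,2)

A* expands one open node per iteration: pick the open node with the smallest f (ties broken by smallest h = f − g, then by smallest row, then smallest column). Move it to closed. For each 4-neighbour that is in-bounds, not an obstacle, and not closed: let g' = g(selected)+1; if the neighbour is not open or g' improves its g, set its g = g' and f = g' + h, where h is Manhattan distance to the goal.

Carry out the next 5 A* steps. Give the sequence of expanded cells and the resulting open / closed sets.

order=[(2,3) → (3,3) → (3,2) → (3,1) → (4,1)]; open=[(1,1) g=1 f=8, (1,3) g=3 f=8, (3,0) g=2 f=8, (3,4) g=4 f=8, (5,1) g=3 f=6]; closed=[(2,1), (2,2), (2,3), (3,1), (3,2), (3,3), (4,1)]

step 1: expand (2,3) (f=6, h=4) → closed; open now [(1,1) g=1 f=8, (1,3) g=3 f=8, (3,1) g=1 f=6, (3,2) g=2 f=6, (3,3) g=3 f=6]
step 2: expand (3,3) (f=6, h=3) → closed; open now [(1,1) g=1 f=8, (1,3) g=3 f=8, (3,1) g=1 f=6, (3,2) g=2 f=6, (3,4) g=4 f=8]
step 3: expand (3,2) (f=6, h=4) → closed; open now [(1,1) g=1 f=8, (1,3) g=3 f=8, (3,1) g=1 f=6, (3,4) g=4 f=8]
step 4: expand (3,1) (f=6, h=5) → closed; open now [(1,1) g=1 f=8, (1,3) g=3 f=8, (3,0) g=2 f=8, (3,4) g=4 f=8, (4,1) g=2 f=6]
step 5: expand (4,1) (f=6, h=4) → closed; open now [(1,1) g=1 f=8, (1,3) g=3 f=8, (3,0) g=2 f=8, (3,4) g=4 f=8, (5,1) g=3 f=6]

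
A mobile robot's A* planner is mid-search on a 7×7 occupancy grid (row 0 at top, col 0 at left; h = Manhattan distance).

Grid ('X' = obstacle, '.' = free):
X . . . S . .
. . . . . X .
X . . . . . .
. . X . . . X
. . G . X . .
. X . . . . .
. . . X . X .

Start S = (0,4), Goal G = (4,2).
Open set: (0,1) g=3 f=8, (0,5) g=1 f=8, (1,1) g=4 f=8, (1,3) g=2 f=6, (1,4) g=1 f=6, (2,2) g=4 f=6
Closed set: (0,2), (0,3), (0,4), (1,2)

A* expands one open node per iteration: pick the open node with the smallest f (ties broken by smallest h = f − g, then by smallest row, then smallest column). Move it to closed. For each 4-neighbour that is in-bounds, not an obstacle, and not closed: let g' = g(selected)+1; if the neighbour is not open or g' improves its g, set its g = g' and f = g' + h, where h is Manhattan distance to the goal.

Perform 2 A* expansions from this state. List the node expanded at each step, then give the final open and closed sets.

order=[(2,2) → (1,3)]; open=[(0,1) g=3 f=8, (0,5) g=1 f=8, (1,1) g=4 f=8, (1,4) g=1 f=6, (2,1) g=5 f=8, (2,3) g=3 f=6]; closed=[(0,2), (0,3), (0,4), (1,2), (1,3), (2,2)]

step 1: expand (2,2) (f=6, h=2) → closed; open now [(0,1) g=3 f=8, (0,5) g=1 f=8, (1,1) g=4 f=8, (1,3) g=2 f=6, (1,4) g=1 f=6, (2,1) g=5 f=8, (2,3) g=5 f=8]
step 2: expand (1,3) (f=6, h=4) → closed; open now [(0,1) g=3 f=8, (0,5) g=1 f=8, (1,1) g=4 f=8, (1,4) g=1 f=6, (2,1) g=5 f=8, (2,3) g=3 f=6]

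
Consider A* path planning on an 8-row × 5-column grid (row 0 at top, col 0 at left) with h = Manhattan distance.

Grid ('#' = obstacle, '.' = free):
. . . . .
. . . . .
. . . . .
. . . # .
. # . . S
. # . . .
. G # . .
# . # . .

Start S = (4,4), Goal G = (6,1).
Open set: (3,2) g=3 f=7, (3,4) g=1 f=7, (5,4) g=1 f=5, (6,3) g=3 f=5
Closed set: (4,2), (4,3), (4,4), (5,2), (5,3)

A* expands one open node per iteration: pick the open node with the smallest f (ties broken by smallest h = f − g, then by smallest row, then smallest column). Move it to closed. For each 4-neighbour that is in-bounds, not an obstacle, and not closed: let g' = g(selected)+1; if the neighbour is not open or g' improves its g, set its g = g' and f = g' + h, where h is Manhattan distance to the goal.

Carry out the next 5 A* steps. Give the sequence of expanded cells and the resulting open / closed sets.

order=[(6,3) → (5,4) → (6,4) → (7,3) → (3,2)]; open=[(2,2) g=4 f=9, (3,1) g=4 f=7, (3,4) g=1 f=7, (7,4) g=3 f=7]; closed=[(3,2), (4,2), (4,3), (4,4), (5,2), (5,3), (5,4), (6,3), (6,4), (7,3)]

step 1: expand (6,3) (f=5, h=2) → closed; open now [(3,2) g=3 f=7, (3,4) g=1 f=7, (5,4) g=1 f=5, (6,4) g=4 f=7, (7,3) g=4 f=7]
step 2: expand (5,4) (f=5, h=4) → closed; open now [(3,2) g=3 f=7, (3,4) g=1 f=7, (6,4) g=2 f=5, (7,3) g=4 f=7]
step 3: expand (6,4) (f=5, h=3) → closed; open now [(3,2) g=3 f=7, (3,4) g=1 f=7, (7,3) g=4 f=7, (7,4) g=3 f=7]
step 4: expand (7,3) (f=7, h=3) → closed; open now [(3,2) g=3 f=7, (3,4) g=1 f=7, (7,4) g=3 f=7]
step 5: expand (3,2) (f=7, h=4) → closed; open now [(2,2) g=4 f=9, (3,1) g=4 f=7, (3,4) g=1 f=7, (7,4) g=3 f=7]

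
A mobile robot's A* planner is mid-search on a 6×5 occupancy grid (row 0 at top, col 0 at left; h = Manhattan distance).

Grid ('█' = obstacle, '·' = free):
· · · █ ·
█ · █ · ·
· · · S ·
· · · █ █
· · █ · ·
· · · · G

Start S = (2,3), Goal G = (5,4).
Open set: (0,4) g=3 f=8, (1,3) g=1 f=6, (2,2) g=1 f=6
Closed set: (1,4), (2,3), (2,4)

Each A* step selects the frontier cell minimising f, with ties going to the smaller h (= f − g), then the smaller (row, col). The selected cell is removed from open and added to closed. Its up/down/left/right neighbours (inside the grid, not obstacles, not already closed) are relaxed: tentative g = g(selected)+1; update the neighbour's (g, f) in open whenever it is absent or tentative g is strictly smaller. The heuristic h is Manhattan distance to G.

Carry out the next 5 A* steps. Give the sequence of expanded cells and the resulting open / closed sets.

step 1: expand (1,3) (f=6, h=5) → closed; open now [(0,4) g=3 f=8, (2,2) g=1 f=6]
step 2: expand (2,2) (f=6, h=5) → closed; open now [(0,4) g=3 f=8, (2,1) g=2 f=8, (3,2) g=2 f=6]
step 3: expand (3,2) (f=6, h=4) → closed; open now [(0,4) g=3 f=8, (2,1) g=2 f=8, (3,1) g=3 f=8]
step 4: expand (0,4) (f=8, h=5) → closed; open now [(2,1) g=2 f=8, (3,1) g=3 f=8]
step 5: expand (3,1) (f=8, h=5) → closed; open now [(2,1) g=2 f=8, (3,0) g=4 f=10, (4,1) g=4 f=8]

order=[(1,3) → (2,2) → (3,2) → (0,4) → (3,1)]; open=[(2,1) g=2 f=8, (3,0) g=4 f=10, (4,1) g=4 f=8]; closed=[(0,4), (1,3), (1,4), (2,2), (2,3), (2,4), (3,1), (3,2)]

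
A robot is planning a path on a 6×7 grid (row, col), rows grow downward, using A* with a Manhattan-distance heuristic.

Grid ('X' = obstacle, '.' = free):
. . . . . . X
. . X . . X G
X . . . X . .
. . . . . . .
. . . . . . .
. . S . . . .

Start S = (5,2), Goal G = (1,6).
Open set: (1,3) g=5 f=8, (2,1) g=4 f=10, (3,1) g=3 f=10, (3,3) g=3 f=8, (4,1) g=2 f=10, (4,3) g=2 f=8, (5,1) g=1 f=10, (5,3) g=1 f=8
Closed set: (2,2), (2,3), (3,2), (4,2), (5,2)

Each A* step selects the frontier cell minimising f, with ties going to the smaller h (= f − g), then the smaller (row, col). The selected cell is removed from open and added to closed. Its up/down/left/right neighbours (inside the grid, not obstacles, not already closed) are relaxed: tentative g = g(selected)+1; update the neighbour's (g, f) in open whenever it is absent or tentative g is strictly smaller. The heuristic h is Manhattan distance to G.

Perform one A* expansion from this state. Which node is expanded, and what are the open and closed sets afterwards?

expanded=(1,3); open=[(0,3) g=6 f=10, (1,4) g=6 f=8, (2,1) g=4 f=10, (3,1) g=3 f=10, (3,3) g=3 f=8, (4,1) g=2 f=10, (4,3) g=2 f=8, (5,1) g=1 f=10, (5,3) g=1 f=8]; closed=[(1,3), (2,2), (2,3), (3,2), (4,2), (5,2)]

step 1: expand (1,3) (f=8, h=3) → closed; open now [(0,3) g=6 f=10, (1,4) g=6 f=8, (2,1) g=4 f=10, (3,1) g=3 f=10, (3,3) g=3 f=8, (4,1) g=2 f=10, (4,3) g=2 f=8, (5,1) g=1 f=10, (5,3) g=1 f=8]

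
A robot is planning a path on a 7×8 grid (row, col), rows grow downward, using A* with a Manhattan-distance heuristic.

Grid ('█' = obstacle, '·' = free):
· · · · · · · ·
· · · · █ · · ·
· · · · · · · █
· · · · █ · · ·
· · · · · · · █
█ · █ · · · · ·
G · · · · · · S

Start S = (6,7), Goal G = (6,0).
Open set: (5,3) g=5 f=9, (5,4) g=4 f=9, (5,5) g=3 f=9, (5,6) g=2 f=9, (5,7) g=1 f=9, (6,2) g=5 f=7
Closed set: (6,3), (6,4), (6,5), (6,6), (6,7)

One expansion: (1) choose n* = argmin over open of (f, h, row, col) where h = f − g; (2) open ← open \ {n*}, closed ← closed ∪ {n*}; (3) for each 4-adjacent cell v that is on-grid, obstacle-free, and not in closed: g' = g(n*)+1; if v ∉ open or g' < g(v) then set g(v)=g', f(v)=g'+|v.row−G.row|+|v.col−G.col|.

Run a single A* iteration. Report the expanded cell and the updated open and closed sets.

expanded=(6,2); open=[(5,3) g=5 f=9, (5,4) g=4 f=9, (5,5) g=3 f=9, (5,6) g=2 f=9, (5,7) g=1 f=9, (6,1) g=6 f=7]; closed=[(6,2), (6,3), (6,4), (6,5), (6,6), (6,7)]

step 1: expand (6,2) (f=7, h=2) → closed; open now [(5,3) g=5 f=9, (5,4) g=4 f=9, (5,5) g=3 f=9, (5,6) g=2 f=9, (5,7) g=1 f=9, (6,1) g=6 f=7]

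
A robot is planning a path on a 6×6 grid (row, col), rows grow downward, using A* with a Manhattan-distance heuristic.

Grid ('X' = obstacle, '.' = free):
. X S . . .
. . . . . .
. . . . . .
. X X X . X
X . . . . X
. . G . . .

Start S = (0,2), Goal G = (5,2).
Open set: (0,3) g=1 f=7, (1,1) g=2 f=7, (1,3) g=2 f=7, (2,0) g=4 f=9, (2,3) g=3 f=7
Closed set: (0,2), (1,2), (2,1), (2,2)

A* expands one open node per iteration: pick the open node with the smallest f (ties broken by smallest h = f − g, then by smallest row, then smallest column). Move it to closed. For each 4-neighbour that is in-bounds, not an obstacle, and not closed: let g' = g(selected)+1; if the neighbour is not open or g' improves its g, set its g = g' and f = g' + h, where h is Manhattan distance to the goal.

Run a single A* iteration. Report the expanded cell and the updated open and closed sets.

expanded=(2,3); open=[(0,3) g=1 f=7, (1,1) g=2 f=7, (1,3) g=2 f=7, (2,0) g=4 f=9, (2,4) g=4 f=9]; closed=[(0,2), (1,2), (2,1), (2,2), (2,3)]

step 1: expand (2,3) (f=7, h=4) → closed; open now [(0,3) g=1 f=7, (1,1) g=2 f=7, (1,3) g=2 f=7, (2,0) g=4 f=9, (2,4) g=4 f=9]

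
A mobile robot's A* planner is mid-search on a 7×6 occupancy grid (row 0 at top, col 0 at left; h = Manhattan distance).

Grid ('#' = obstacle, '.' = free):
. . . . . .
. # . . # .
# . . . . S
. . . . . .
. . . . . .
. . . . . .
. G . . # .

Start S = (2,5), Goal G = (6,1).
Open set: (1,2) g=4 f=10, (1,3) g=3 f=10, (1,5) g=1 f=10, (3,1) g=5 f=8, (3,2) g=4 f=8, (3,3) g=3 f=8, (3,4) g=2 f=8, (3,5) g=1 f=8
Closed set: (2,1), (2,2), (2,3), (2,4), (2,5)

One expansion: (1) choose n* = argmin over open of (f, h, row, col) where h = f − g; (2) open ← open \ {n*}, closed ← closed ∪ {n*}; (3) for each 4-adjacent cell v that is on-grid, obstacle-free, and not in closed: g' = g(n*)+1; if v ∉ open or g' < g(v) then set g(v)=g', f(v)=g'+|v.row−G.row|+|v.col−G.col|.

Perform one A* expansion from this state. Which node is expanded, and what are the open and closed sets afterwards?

step 1: expand (3,1) (f=8, h=3) → closed; open now [(1,2) g=4 f=10, (1,3) g=3 f=10, (1,5) g=1 f=10, (3,0) g=6 f=10, (3,2) g=4 f=8, (3,3) g=3 f=8, (3,4) g=2 f=8, (3,5) g=1 f=8, (4,1) g=6 f=8]

expanded=(3,1); open=[(1,2) g=4 f=10, (1,3) g=3 f=10, (1,5) g=1 f=10, (3,0) g=6 f=10, (3,2) g=4 f=8, (3,3) g=3 f=8, (3,4) g=2 f=8, (3,5) g=1 f=8, (4,1) g=6 f=8]; closed=[(2,1), (2,2), (2,3), (2,4), (2,5), (3,1)]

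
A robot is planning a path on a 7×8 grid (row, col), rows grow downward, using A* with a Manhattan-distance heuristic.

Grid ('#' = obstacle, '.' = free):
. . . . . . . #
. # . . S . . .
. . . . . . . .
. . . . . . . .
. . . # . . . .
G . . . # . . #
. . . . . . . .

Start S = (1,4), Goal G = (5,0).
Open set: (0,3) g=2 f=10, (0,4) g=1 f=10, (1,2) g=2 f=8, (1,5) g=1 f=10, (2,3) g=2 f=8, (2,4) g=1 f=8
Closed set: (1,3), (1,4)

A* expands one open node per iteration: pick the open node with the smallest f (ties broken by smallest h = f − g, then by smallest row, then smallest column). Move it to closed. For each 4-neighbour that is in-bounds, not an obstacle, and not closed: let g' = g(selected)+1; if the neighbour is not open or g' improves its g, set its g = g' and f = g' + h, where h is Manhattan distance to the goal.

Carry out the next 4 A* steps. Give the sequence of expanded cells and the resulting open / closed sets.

order=[(1,2) → (2,2) → (2,1) → (2,0)]; open=[(0,2) g=3 f=10, (0,3) g=2 f=10, (0,4) g=1 f=10, (1,0) g=6 f=10, (1,5) g=1 f=10, (2,3) g=2 f=8, (2,4) g=1 f=8, (3,0) g=6 f=8, (3,1) g=5 f=8, (3,2) g=4 f=8]; closed=[(1,2), (1,3), (1,4), (2,0), (2,1), (2,2)]

step 1: expand (1,2) (f=8, h=6) → closed; open now [(0,2) g=3 f=10, (0,3) g=2 f=10, (0,4) g=1 f=10, (1,5) g=1 f=10, (2,2) g=3 f=8, (2,3) g=2 f=8, (2,4) g=1 f=8]
step 2: expand (2,2) (f=8, h=5) → closed; open now [(0,2) g=3 f=10, (0,3) g=2 f=10, (0,4) g=1 f=10, (1,5) g=1 f=10, (2,1) g=4 f=8, (2,3) g=2 f=8, (2,4) g=1 f=8, (3,2) g=4 f=8]
step 3: expand (2,1) (f=8, h=4) → closed; open now [(0,2) g=3 f=10, (0,3) g=2 f=10, (0,4) g=1 f=10, (1,5) g=1 f=10, (2,0) g=5 f=8, (2,3) g=2 f=8, (2,4) g=1 f=8, (3,1) g=5 f=8, (3,2) g=4 f=8]
step 4: expand (2,0) (f=8, h=3) → closed; open now [(0,2) g=3 f=10, (0,3) g=2 f=10, (0,4) g=1 f=10, (1,0) g=6 f=10, (1,5) g=1 f=10, (2,3) g=2 f=8, (2,4) g=1 f=8, (3,0) g=6 f=8, (3,1) g=5 f=8, (3,2) g=4 f=8]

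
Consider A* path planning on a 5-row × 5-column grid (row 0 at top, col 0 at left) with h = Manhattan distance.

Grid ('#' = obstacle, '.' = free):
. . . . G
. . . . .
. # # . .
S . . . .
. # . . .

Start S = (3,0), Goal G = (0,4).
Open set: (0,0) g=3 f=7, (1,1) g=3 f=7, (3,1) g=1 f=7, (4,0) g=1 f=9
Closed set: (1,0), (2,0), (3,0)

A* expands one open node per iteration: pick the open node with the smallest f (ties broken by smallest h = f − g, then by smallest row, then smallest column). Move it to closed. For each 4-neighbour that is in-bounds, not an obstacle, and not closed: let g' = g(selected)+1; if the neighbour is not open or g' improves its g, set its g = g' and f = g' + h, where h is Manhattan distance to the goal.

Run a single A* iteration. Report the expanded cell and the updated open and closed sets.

expanded=(0,0); open=[(0,1) g=4 f=7, (1,1) g=3 f=7, (3,1) g=1 f=7, (4,0) g=1 f=9]; closed=[(0,0), (1,0), (2,0), (3,0)]

step 1: expand (0,0) (f=7, h=4) → closed; open now [(0,1) g=4 f=7, (1,1) g=3 f=7, (3,1) g=1 f=7, (4,0) g=1 f=9]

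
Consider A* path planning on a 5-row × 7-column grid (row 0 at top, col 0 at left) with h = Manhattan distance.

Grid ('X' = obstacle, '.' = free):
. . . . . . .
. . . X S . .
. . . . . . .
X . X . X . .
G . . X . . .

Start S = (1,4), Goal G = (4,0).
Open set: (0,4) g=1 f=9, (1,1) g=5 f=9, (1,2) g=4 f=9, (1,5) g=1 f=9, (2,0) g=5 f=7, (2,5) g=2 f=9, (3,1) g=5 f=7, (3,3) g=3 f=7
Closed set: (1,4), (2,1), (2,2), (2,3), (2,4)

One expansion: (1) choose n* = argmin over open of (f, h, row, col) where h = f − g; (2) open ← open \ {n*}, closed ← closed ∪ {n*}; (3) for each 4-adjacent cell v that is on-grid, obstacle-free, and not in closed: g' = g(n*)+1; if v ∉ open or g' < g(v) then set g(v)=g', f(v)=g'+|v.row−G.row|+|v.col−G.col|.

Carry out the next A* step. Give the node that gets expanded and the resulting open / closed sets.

step 1: expand (2,0) (f=7, h=2) → closed; open now [(0,4) g=1 f=9, (1,0) g=6 f=9, (1,1) g=5 f=9, (1,2) g=4 f=9, (1,5) g=1 f=9, (2,5) g=2 f=9, (3,1) g=5 f=7, (3,3) g=3 f=7]

expanded=(2,0); open=[(0,4) g=1 f=9, (1,0) g=6 f=9, (1,1) g=5 f=9, (1,2) g=4 f=9, (1,5) g=1 f=9, (2,5) g=2 f=9, (3,1) g=5 f=7, (3,3) g=3 f=7]; closed=[(1,4), (2,0), (2,1), (2,2), (2,3), (2,4)]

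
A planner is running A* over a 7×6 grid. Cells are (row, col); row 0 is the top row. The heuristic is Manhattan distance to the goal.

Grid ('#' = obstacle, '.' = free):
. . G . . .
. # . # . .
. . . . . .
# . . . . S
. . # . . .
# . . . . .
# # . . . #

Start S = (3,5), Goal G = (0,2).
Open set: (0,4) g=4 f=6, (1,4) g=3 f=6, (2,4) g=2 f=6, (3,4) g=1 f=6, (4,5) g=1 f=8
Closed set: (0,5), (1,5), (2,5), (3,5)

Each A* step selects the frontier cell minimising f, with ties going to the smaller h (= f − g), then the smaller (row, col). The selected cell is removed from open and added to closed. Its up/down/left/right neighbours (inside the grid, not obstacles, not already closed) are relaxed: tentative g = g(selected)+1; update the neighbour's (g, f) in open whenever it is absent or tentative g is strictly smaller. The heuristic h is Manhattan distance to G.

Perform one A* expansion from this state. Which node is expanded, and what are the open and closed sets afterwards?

step 1: expand (0,4) (f=6, h=2) → closed; open now [(0,3) g=5 f=6, (1,4) g=3 f=6, (2,4) g=2 f=6, (3,4) g=1 f=6, (4,5) g=1 f=8]

expanded=(0,4); open=[(0,3) g=5 f=6, (1,4) g=3 f=6, (2,4) g=2 f=6, (3,4) g=1 f=6, (4,5) g=1 f=8]; closed=[(0,4), (0,5), (1,5), (2,5), (3,5)]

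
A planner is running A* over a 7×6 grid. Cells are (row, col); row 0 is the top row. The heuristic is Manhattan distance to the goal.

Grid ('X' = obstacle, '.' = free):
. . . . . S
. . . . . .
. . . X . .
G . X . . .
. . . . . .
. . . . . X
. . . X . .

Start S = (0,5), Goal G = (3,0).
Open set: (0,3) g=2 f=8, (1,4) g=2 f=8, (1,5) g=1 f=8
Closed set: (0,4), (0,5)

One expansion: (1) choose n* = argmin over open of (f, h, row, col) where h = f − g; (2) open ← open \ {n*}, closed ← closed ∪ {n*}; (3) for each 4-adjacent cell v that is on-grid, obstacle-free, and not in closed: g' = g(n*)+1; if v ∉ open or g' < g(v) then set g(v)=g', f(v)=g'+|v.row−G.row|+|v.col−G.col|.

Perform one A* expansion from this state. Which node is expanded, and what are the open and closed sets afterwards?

step 1: expand (0,3) (f=8, h=6) → closed; open now [(0,2) g=3 f=8, (1,3) g=3 f=8, (1,4) g=2 f=8, (1,5) g=1 f=8]

expanded=(0,3); open=[(0,2) g=3 f=8, (1,3) g=3 f=8, (1,4) g=2 f=8, (1,5) g=1 f=8]; closed=[(0,3), (0,4), (0,5)]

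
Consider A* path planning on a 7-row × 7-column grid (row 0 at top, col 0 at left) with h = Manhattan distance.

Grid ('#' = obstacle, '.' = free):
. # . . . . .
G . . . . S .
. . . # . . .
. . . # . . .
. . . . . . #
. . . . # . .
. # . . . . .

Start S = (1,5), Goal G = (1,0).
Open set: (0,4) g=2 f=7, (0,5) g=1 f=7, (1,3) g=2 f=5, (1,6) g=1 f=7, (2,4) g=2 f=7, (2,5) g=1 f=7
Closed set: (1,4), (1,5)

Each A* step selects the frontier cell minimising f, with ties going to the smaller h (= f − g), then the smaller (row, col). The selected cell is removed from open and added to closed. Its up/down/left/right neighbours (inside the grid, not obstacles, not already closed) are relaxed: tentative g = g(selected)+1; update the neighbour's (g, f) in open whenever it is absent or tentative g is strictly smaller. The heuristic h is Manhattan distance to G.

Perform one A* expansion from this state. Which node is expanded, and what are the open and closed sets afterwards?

step 1: expand (1,3) (f=5, h=3) → closed; open now [(0,3) g=3 f=7, (0,4) g=2 f=7, (0,5) g=1 f=7, (1,2) g=3 f=5, (1,6) g=1 f=7, (2,4) g=2 f=7, (2,5) g=1 f=7]

expanded=(1,3); open=[(0,3) g=3 f=7, (0,4) g=2 f=7, (0,5) g=1 f=7, (1,2) g=3 f=5, (1,6) g=1 f=7, (2,4) g=2 f=7, (2,5) g=1 f=7]; closed=[(1,3), (1,4), (1,5)]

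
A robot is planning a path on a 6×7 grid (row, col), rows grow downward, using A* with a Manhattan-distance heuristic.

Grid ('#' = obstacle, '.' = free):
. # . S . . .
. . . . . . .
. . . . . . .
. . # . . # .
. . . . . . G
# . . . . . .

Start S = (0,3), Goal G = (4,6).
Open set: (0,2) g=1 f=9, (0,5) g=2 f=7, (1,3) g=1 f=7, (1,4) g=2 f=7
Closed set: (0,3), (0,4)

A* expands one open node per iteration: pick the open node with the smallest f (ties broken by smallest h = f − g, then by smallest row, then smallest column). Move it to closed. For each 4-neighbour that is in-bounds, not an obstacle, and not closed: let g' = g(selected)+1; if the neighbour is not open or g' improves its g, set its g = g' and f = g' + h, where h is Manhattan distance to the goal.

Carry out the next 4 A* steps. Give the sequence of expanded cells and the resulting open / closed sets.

order=[(0,5) → (0,6) → (1,6) → (2,6)]; open=[(0,2) g=1 f=9, (1,3) g=1 f=7, (1,4) g=2 f=7, (1,5) g=3 f=7, (2,5) g=6 f=9, (3,6) g=6 f=7]; closed=[(0,3), (0,4), (0,5), (0,6), (1,6), (2,6)]

step 1: expand (0,5) (f=7, h=5) → closed; open now [(0,2) g=1 f=9, (0,6) g=3 f=7, (1,3) g=1 f=7, (1,4) g=2 f=7, (1,5) g=3 f=7]
step 2: expand (0,6) (f=7, h=4) → closed; open now [(0,2) g=1 f=9, (1,3) g=1 f=7, (1,4) g=2 f=7, (1,5) g=3 f=7, (1,6) g=4 f=7]
step 3: expand (1,6) (f=7, h=3) → closed; open now [(0,2) g=1 f=9, (1,3) g=1 f=7, (1,4) g=2 f=7, (1,5) g=3 f=7, (2,6) g=5 f=7]
step 4: expand (2,6) (f=7, h=2) → closed; open now [(0,2) g=1 f=9, (1,3) g=1 f=7, (1,4) g=2 f=7, (1,5) g=3 f=7, (2,5) g=6 f=9, (3,6) g=6 f=7]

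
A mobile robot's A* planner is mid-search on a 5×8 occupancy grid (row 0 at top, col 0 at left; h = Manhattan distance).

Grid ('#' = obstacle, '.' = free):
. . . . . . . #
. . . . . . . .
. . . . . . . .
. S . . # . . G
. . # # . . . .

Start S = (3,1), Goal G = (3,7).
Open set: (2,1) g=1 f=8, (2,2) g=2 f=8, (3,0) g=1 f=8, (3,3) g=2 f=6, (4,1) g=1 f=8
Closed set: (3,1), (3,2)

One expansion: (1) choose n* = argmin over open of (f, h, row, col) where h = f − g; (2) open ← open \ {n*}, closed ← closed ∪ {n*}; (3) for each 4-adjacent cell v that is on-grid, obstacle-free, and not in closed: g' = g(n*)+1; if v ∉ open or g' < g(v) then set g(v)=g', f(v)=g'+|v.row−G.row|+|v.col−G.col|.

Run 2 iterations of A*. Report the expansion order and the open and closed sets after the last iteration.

step 1: expand (3,3) (f=6, h=4) → closed; open now [(2,1) g=1 f=8, (2,2) g=2 f=8, (2,3) g=3 f=8, (3,0) g=1 f=8, (4,1) g=1 f=8]
step 2: expand (2,3) (f=8, h=5) → closed; open now [(1,3) g=4 f=10, (2,1) g=1 f=8, (2,2) g=2 f=8, (2,4) g=4 f=8, (3,0) g=1 f=8, (4,1) g=1 f=8]

order=[(3,3) → (2,3)]; open=[(1,3) g=4 f=10, (2,1) g=1 f=8, (2,2) g=2 f=8, (2,4) g=4 f=8, (3,0) g=1 f=8, (4,1) g=1 f=8]; closed=[(2,3), (3,1), (3,2), (3,3)]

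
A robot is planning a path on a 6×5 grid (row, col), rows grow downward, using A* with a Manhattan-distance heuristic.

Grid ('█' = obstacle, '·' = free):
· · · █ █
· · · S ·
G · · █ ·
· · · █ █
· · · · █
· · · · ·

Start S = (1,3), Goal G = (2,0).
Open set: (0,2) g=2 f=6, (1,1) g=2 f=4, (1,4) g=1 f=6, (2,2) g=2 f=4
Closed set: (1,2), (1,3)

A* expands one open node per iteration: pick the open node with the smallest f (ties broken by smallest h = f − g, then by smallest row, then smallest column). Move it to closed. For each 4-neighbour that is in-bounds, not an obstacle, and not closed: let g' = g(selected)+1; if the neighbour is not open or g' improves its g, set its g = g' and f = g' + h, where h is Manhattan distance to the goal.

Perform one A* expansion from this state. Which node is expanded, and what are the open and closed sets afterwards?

step 1: expand (1,1) (f=4, h=2) → closed; open now [(0,1) g=3 f=6, (0,2) g=2 f=6, (1,0) g=3 f=4, (1,4) g=1 f=6, (2,1) g=3 f=4, (2,2) g=2 f=4]

expanded=(1,1); open=[(0,1) g=3 f=6, (0,2) g=2 f=6, (1,0) g=3 f=4, (1,4) g=1 f=6, (2,1) g=3 f=4, (2,2) g=2 f=4]; closed=[(1,1), (1,2), (1,3)]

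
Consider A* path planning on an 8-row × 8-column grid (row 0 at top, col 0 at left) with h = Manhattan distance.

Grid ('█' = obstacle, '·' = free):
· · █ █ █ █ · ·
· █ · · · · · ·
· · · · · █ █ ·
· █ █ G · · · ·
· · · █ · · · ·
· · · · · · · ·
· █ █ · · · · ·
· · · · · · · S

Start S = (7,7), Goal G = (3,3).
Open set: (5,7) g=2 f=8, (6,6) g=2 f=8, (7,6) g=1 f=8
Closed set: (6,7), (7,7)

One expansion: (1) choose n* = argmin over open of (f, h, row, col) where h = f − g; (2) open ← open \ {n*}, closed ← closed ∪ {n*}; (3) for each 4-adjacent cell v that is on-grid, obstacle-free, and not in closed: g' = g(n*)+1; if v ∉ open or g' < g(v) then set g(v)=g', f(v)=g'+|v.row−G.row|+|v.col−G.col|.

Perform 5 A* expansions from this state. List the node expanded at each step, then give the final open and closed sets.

order=[(5,7) → (4,7) → (3,7) → (3,6) → (3,5)]; open=[(2,7) g=5 f=10, (3,4) g=7 f=8, (4,5) g=7 f=10, (4,6) g=4 f=8, (5,6) g=3 f=8, (6,6) g=2 f=8, (7,6) g=1 f=8]; closed=[(3,5), (3,6), (3,7), (4,7), (5,7), (6,7), (7,7)]

step 1: expand (5,7) (f=8, h=6) → closed; open now [(4,7) g=3 f=8, (5,6) g=3 f=8, (6,6) g=2 f=8, (7,6) g=1 f=8]
step 2: expand (4,7) (f=8, h=5) → closed; open now [(3,7) g=4 f=8, (4,6) g=4 f=8, (5,6) g=3 f=8, (6,6) g=2 f=8, (7,6) g=1 f=8]
step 3: expand (3,7) (f=8, h=4) → closed; open now [(2,7) g=5 f=10, (3,6) g=5 f=8, (4,6) g=4 f=8, (5,6) g=3 f=8, (6,6) g=2 f=8, (7,6) g=1 f=8]
step 4: expand (3,6) (f=8, h=3) → closed; open now [(2,7) g=5 f=10, (3,5) g=6 f=8, (4,6) g=4 f=8, (5,6) g=3 f=8, (6,6) g=2 f=8, (7,6) g=1 f=8]
step 5: expand (3,5) (f=8, h=2) → closed; open now [(2,7) g=5 f=10, (3,4) g=7 f=8, (4,5) g=7 f=10, (4,6) g=4 f=8, (5,6) g=3 f=8, (6,6) g=2 f=8, (7,6) g=1 f=8]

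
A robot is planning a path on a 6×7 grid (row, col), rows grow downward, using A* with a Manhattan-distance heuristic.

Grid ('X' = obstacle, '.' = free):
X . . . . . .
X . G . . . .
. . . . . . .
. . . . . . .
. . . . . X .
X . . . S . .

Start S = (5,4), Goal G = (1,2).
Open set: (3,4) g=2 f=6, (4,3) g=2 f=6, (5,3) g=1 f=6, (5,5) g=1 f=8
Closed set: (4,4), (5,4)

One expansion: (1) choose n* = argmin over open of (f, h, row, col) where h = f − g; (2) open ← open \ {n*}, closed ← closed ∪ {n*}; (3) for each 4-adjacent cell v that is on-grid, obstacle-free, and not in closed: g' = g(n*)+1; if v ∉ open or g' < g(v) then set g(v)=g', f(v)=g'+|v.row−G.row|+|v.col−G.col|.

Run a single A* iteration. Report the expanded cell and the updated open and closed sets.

step 1: expand (3,4) (f=6, h=4) → closed; open now [(2,4) g=3 f=6, (3,3) g=3 f=6, (3,5) g=3 f=8, (4,3) g=2 f=6, (5,3) g=1 f=6, (5,5) g=1 f=8]

expanded=(3,4); open=[(2,4) g=3 f=6, (3,3) g=3 f=6, (3,5) g=3 f=8, (4,3) g=2 f=6, (5,3) g=1 f=6, (5,5) g=1 f=8]; closed=[(3,4), (4,4), (5,4)]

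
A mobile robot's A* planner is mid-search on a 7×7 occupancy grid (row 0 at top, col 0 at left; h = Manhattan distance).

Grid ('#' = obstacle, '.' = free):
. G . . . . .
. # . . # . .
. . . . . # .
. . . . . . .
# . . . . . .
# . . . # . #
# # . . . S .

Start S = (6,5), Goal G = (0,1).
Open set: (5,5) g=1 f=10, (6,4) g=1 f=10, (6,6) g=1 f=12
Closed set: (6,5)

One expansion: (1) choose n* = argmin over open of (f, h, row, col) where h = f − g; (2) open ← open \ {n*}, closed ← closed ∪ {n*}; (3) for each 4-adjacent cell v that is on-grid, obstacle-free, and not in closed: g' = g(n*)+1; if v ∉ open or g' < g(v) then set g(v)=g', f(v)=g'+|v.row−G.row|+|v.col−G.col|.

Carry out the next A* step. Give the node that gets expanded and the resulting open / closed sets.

expanded=(5,5); open=[(4,5) g=2 f=10, (6,4) g=1 f=10, (6,6) g=1 f=12]; closed=[(5,5), (6,5)]

step 1: expand (5,5) (f=10, h=9) → closed; open now [(4,5) g=2 f=10, (6,4) g=1 f=10, (6,6) g=1 f=12]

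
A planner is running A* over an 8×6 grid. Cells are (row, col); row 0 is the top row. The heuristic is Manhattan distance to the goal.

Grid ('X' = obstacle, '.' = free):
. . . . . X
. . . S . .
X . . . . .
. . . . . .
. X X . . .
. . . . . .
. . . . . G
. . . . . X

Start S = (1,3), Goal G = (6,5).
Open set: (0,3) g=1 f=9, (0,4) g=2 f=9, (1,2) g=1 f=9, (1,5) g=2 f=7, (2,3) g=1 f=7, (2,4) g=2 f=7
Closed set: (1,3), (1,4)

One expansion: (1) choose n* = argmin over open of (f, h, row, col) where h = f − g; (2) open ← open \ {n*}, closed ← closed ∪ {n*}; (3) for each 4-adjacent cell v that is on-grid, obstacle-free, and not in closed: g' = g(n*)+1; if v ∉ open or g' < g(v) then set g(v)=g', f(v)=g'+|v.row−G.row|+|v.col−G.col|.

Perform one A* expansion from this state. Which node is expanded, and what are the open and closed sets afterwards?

step 1: expand (1,5) (f=7, h=5) → closed; open now [(0,3) g=1 f=9, (0,4) g=2 f=9, (1,2) g=1 f=9, (2,3) g=1 f=7, (2,4) g=2 f=7, (2,5) g=3 f=7]

expanded=(1,5); open=[(0,3) g=1 f=9, (0,4) g=2 f=9, (1,2) g=1 f=9, (2,3) g=1 f=7, (2,4) g=2 f=7, (2,5) g=3 f=7]; closed=[(1,3), (1,4), (1,5)]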